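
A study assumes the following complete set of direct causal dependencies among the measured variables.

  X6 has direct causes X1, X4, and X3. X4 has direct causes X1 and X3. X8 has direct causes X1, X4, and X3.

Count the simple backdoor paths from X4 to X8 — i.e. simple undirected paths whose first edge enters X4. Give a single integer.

A backdoor path from X4 to X8 is any simple undirected path whose first edge points into X4 (i.e. leaves X4 via a parent).
Parents of X4: {X1, X3}.
Enumerating:
  P1: X4 <- X3 -> X8
  P2: X4 <- X3 -> X6 <- X1 -> X8
  P3: X4 <- X1 -> X8
  P4: X4 <- X1 -> X6 <- X3 -> X8
That exhausts the simple backdoor paths. Count: 4.

4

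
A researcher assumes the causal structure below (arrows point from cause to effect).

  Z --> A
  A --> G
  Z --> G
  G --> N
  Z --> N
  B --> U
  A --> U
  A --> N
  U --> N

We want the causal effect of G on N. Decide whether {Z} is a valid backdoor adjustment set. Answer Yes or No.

Backdoor paths from G to N (paths whose first edge points into G):
  P1: G <- Z -> A -> U -> N
  P2: G <- Z -> A -> N
  P3: G <- Z -> N
  P4: G <- A <- Z -> N
  P5: G <- A -> U -> N
  P6: G <- A -> N
Condition 1 (no descendant of G in the set): holds — descendants of G are {N}; none are in {Z}.
Condition 2 (every backdoor path blocked by {Z}):
  P1: blocked at fork node Z ∈ conditioning set.
  P2: blocked at fork node Z ∈ conditioning set.
  P3: blocked at fork node Z ∈ conditioning set.
  P4: blocked at fork node Z ∈ conditioning set.
  P5: open — no interior node is in the conditioning set.
  P6: open — no interior node is in the conditioning set.
{Z} does not satisfy the backdoor criterion.

No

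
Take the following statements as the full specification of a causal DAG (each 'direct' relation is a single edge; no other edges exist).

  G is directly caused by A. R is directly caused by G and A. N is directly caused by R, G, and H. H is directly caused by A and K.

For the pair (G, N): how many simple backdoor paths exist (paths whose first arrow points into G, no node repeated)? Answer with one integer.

2

A backdoor path from G to N is any simple undirected path whose first edge points into G (i.e. leaves G via a parent).
Parents of G: {A}.
Enumerating:
  P1: G <- A -> H -> N
  P2: G <- A -> R -> N
That exhausts the simple backdoor paths. Count: 2.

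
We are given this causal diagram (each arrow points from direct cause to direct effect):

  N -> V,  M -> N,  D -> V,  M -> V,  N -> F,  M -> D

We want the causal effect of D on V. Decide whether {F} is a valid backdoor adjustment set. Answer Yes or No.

No

Backdoor paths from D to V (paths whose first edge points into D):
  P1: D <- M -> N -> V
  P2: D <- M -> V
Condition 1 (no descendant of D in the set): holds — descendants of D are {V}; none are in {F}.
Condition 2 (every backdoor path blocked by {F}):
  P1: open — no interior node is in the conditioning set.
  P2: open — no interior node is in the conditioning set.
{F} does not satisfy the backdoor criterion.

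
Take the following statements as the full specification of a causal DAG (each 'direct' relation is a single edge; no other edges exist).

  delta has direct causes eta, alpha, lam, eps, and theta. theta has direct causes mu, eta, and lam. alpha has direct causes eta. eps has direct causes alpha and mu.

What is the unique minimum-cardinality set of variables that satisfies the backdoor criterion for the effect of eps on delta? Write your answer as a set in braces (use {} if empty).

{alpha, mu}

Variables eligible for adjustment (non-descendants of eps, excluding eps and delta): {alpha, eta, lam, mu, theta}.
Backdoor paths from eps to delta:
  P1: eps <- alpha <- eta -> theta <- lam -> delta
  P2: eps <- alpha <- eta -> theta -> delta
  P3: eps <- alpha <- eta -> delta
  P4: eps <- alpha -> delta
  P5: eps <- mu -> theta <- lam -> delta
  P6: eps <- mu -> theta <- eta -> alpha -> delta
  P7: eps <- mu -> theta <- eta -> delta
  P8: eps <- mu -> theta -> delta
The empty set is not sufficient: P2 (eps <- alpha <- eta -> theta -> delta) has no collider blocking it and no conditioned non-collider, so it is open.
Try {alpha, mu}:
  P1: blocked at chain node alpha ∈ conditioning set.
  P2: blocked at chain node alpha ∈ conditioning set.
  P3: blocked at chain node alpha ∈ conditioning set.
  P4: blocked at fork node alpha ∈ conditioning set.
  P5: blocked at fork node mu ∈ conditioning set.
  P6: blocked at fork node mu ∈ conditioning set.
  P7: blocked at fork node mu ∈ conditioning set.
  P8: blocked at fork node mu ∈ conditioning set.
{alpha, mu} contains no descendant of eps and blocks every backdoor path.
Every element of {alpha, mu} is needed (dropping alpha leaves P2 open; dropping mu leaves P8 open), so no proper subset is valid.
Among all size-2 subsets of the eligible variables, only {alpha, mu} blocks every backdoor path, so it is the unique smallest valid adjustment set.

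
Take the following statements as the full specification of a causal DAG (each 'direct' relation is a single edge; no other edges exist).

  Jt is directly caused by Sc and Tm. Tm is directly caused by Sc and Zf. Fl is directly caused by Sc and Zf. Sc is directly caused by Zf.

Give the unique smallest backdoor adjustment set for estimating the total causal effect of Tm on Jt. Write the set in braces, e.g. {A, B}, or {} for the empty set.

{Sc}

Variables eligible for adjustment (non-descendants of Tm, excluding Tm and Jt): {Fl, Sc, Zf}.
Backdoor paths from Tm to Jt:
  P1: Tm <- Zf -> Sc -> Jt
  P2: Tm <- Zf -> Fl <- Sc -> Jt
  P3: Tm <- Sc -> Jt
The empty set is not sufficient: P1 (Tm <- Zf -> Sc -> Jt) has no collider blocking it and no conditioned non-collider, so it is open.
Try {Sc}:
  P1: blocked at chain node Sc ∈ conditioning set.
  P2: blocked at collider Fl (neither it nor any descendant is in the conditioning set).
  P3: blocked at fork node Sc ∈ conditioning set.
{Sc} contains no descendant of Tm and blocks every backdoor path.
No other singleton works — e.g. {Zf} leaves P3 open — so {Sc} is the unique smallest valid adjustment set.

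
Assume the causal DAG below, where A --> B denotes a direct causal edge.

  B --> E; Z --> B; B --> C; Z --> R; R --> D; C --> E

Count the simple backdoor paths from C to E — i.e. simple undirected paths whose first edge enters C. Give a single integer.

1

A backdoor path from C to E is any simple undirected path whose first edge points into C (i.e. leaves C via a parent).
Parents of C: {B}.
Enumerating:
  P1: C <- B -> E
That exhausts the simple backdoor paths. Count: 1.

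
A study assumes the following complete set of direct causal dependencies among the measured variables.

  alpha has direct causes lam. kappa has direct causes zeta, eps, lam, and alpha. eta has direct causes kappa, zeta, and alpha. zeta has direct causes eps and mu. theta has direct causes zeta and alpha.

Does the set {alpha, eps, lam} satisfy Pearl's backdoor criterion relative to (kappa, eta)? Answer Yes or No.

Backdoor paths from kappa to eta (paths whose first edge points into kappa):
  P1: kappa <- eps -> zeta -> theta <- alpha -> eta
  P2: kappa <- eps -> zeta -> eta
  P3: kappa <- lam -> alpha -> theta <- zeta -> eta
  P4: kappa <- lam -> alpha -> eta
  P5: kappa <- alpha -> theta <- zeta -> eta
  P6: kappa <- alpha -> eta
  P7: kappa <- zeta -> theta <- alpha -> eta
  P8: kappa <- zeta -> eta
Condition 1 (no descendant of kappa in the set): holds — descendants of kappa are {eta}; none are in {alpha, eps, lam}.
Condition 2 (every backdoor path blocked by {alpha, eps, lam}):
  P1: blocked at fork node eps ∈ conditioning set.
  P2: blocked at fork node eps ∈ conditioning set.
  P3: blocked at fork node lam ∈ conditioning set.
  P4: blocked at fork node lam ∈ conditioning set.
  P5: blocked at fork node alpha ∈ conditioning set.
  P6: blocked at fork node alpha ∈ conditioning set.
  P7: blocked at collider theta (neither it nor any descendant is in the conditioning set).
  P8: open — no interior node is in the conditioning set.
{alpha, eps, lam} does not satisfy the backdoor criterion.

No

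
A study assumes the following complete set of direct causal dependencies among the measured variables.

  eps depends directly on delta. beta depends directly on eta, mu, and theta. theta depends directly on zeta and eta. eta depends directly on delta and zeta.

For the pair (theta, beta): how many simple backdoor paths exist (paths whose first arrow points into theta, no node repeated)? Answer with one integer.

2

A backdoor path from theta to beta is any simple undirected path whose first edge points into theta (i.e. leaves theta via a parent).
Parents of theta: {eta, zeta}.
Enumerating:
  P1: theta <- zeta -> eta -> beta
  P2: theta <- eta -> beta
That exhausts the simple backdoor paths. Count: 2.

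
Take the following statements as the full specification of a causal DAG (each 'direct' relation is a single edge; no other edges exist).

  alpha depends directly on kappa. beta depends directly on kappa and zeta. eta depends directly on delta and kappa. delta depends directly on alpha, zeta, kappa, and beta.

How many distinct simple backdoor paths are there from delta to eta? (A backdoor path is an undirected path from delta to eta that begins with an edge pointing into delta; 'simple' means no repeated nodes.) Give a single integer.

A backdoor path from delta to eta is any simple undirected path whose first edge points into delta (i.e. leaves delta via a parent).
Parents of delta: {alpha, beta, kappa, zeta}.
Enumerating:
  P1: delta <- zeta -> beta <- kappa -> eta
  P2: delta <- kappa -> eta
  P3: delta <- alpha <- kappa -> eta
  P4: delta <- beta <- kappa -> eta
That exhausts the simple backdoor paths. Count: 4.

4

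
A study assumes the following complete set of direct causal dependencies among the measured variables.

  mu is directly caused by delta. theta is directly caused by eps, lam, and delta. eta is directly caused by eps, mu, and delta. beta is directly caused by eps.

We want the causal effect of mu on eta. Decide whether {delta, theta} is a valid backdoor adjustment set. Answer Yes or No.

Backdoor paths from mu to eta (paths whose first edge points into mu):
  P1: mu <- delta -> eta
  P2: mu <- delta -> theta <- eps -> eta
Condition 1 (no descendant of mu in the set): holds — descendants of mu are {eta}; none are in {delta, theta}.
Condition 2 (every backdoor path blocked by {delta, theta}):
  P1: blocked at fork node delta ∈ conditioning set.
  P2: blocked at fork node delta ∈ conditioning set.
{delta, theta} satisfies the backdoor criterion.

Yes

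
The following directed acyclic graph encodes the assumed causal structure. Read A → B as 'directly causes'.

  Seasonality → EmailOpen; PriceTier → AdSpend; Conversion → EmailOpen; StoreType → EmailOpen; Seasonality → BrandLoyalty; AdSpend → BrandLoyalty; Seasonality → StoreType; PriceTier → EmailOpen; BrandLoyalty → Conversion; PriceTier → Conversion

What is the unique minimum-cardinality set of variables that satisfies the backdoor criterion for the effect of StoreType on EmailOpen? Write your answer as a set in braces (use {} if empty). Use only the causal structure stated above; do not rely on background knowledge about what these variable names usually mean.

Variables eligible for adjustment (non-descendants of StoreType, excluding StoreType and EmailOpen): {AdSpend, BrandLoyalty, Conversion, PriceTier, Seasonality}.
Backdoor paths from StoreType to EmailOpen:
  P1: StoreType <- Seasonality -> BrandLoyalty <- AdSpend <- PriceTier -> Conversion -> EmailOpen
  P2: StoreType <- Seasonality -> BrandLoyalty <- AdSpend <- PriceTier -> EmailOpen
  P3: StoreType <- Seasonality -> BrandLoyalty -> Conversion <- PriceTier -> EmailOpen
  P4: StoreType <- Seasonality -> BrandLoyalty -> Conversion -> EmailOpen
  P5: StoreType <- Seasonality -> EmailOpen
The empty set is not sufficient: P4 (StoreType <- Seasonality -> BrandLoyalty -> Conversion -> EmailOpen) has no collider blocking it and no conditioned non-collider, so it is open.
Try {Seasonality}:
  P1: blocked at fork node Seasonality ∈ conditioning set.
  P2: blocked at fork node Seasonality ∈ conditioning set.
  P3: blocked at fork node Seasonality ∈ conditioning set.
  P4: blocked at fork node Seasonality ∈ conditioning set.
  P5: blocked at fork node Seasonality ∈ conditioning set.
{Seasonality} contains no descendant of StoreType and blocks every backdoor path.
No other singleton works — e.g. {PriceTier} leaves P4 open — so {Seasonality} is the unique smallest valid adjustment set.

{Seasonality}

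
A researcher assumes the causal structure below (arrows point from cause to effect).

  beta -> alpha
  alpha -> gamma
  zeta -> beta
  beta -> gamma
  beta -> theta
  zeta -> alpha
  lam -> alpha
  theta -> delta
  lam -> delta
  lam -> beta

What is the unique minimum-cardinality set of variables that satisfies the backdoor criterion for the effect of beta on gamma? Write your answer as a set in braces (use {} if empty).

Variables eligible for adjustment (non-descendants of beta, excluding beta and gamma): {lam, zeta}.
Backdoor paths from beta to gamma:
  P1: beta <- zeta -> alpha -> gamma
  P2: beta <- lam -> alpha -> gamma
The empty set is not sufficient: P1 (beta <- zeta -> alpha -> gamma) has no collider blocking it and no conditioned non-collider, so it is open.
Try {lam, zeta}:
  P1: blocked at fork node zeta ∈ conditioning set.
  P2: blocked at fork node lam ∈ conditioning set.
{lam, zeta} contains no descendant of beta and blocks every backdoor path.
Every element of {lam, zeta} is needed (dropping lam leaves P2 open; dropping zeta leaves P1 open), so no proper subset is valid.
Among all size-2 subsets of the eligible variables, only {lam, zeta} blocks every backdoor path, so it is the unique smallest valid adjustment set.

{lam, zeta}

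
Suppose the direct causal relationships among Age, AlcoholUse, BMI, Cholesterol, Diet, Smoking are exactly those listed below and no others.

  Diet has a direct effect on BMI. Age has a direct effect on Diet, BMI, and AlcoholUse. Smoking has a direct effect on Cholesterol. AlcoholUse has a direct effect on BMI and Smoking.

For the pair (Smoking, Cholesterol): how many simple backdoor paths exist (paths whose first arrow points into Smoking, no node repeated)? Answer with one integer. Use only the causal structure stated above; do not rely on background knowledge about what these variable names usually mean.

A backdoor path from Smoking to Cholesterol is any simple undirected path whose first edge points into Smoking (i.e. leaves Smoking via a parent).
Parents of Smoking: {AlcoholUse}.
No simple path from any parent of Smoking reaches Cholesterol without revisiting Smoking, so there are no backdoor paths.

0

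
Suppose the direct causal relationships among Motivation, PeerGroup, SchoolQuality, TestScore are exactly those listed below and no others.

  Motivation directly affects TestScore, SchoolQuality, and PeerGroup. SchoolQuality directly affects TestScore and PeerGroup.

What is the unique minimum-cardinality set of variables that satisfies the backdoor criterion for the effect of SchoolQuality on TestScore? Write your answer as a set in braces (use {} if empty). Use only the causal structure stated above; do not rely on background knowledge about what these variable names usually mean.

{Motivation}

Variables eligible for adjustment (non-descendants of SchoolQuality, excluding SchoolQuality and TestScore): {Motivation}.
Backdoor paths from SchoolQuality to TestScore:
  P1: SchoolQuality <- Motivation -> TestScore
The empty set is not sufficient: P1 (SchoolQuality <- Motivation -> TestScore) has no collider blocking it and no conditioned non-collider, so it is open.
Try {Motivation}:
  P1: blocked at fork node Motivation ∈ conditioning set.
{Motivation} contains no descendant of SchoolQuality and blocks every backdoor path.
{Motivation} is the unique smallest valid adjustment set.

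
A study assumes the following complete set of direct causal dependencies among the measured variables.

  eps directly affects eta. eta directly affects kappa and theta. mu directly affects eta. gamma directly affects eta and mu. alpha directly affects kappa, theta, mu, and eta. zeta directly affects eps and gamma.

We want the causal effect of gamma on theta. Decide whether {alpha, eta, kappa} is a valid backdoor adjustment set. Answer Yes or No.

Backdoor paths from gamma to theta (paths whose first edge points into gamma):
  P1: gamma <- zeta -> eps -> eta <- alpha -> theta
  P2: gamma <- zeta -> eps -> eta <- mu <- alpha -> theta
  P3: gamma <- zeta -> eps -> eta -> kappa <- alpha -> theta
  P4: gamma <- zeta -> eps -> eta -> theta
Condition 1 (no descendant of gamma in the set): FAILS — eta and kappa are descendants of gamma.
Condition 2 (every backdoor path blocked by {alpha, eta, kappa}):
  P1: blocked at fork node alpha ∈ conditioning set.
  P2: blocked at fork node alpha ∈ conditioning set.
  P3: blocked at chain node eta ∈ conditioning set.
  P4: blocked at chain node eta ∈ conditioning set.
{alpha, eta, kappa} does not satisfy the backdoor criterion.

No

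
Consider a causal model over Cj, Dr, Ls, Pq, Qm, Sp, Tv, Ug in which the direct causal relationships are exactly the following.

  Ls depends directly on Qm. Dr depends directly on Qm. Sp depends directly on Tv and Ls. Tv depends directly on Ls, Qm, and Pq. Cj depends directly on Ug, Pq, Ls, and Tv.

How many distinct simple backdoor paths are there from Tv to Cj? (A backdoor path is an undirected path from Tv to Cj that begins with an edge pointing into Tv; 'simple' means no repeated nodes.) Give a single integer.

A backdoor path from Tv to Cj is any simple undirected path whose first edge points into Tv (i.e. leaves Tv via a parent).
Parents of Tv: {Ls, Pq, Qm}.
Enumerating:
  P1: Tv <- Qm -> Ls -> Cj
  P2: Tv <- Ls -> Cj
  P3: Tv <- Pq -> Cj
That exhausts the simple backdoor paths. Count: 3.

3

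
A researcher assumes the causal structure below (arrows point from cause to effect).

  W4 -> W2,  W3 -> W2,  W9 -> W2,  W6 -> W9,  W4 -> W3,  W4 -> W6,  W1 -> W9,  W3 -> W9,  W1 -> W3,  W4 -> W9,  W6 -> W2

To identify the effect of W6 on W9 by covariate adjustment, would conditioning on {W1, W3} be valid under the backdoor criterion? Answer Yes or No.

Backdoor paths from W6 to W9 (paths whose first edge points into W6):
  P1: W6 <- W4 -> W3 <- W1 -> W9
  P2: W6 <- W4 -> W3 -> W9
  P3: W6 <- W4 -> W3 -> W2 <- W9
  P4: W6 <- W4 -> W9
  P5: W6 <- W4 -> W2 <- W3 <- W1 -> W9
  P6: W6 <- W4 -> W2 <- W3 -> W9
  P7: W6 <- W4 -> W2 <- W9
Condition 1 (no descendant of W6 in the set): holds — descendants of W6 are {W2, W9}; none are in {W1, W3}.
Condition 2 (every backdoor path blocked by {W1, W3}):
  P1: blocked at fork node W1 ∈ conditioning set.
  P2: blocked at chain node W3 ∈ conditioning set.
  P3: blocked at chain node W3 ∈ conditioning set.
  P4: open — no interior node is in the conditioning set.
  P5: blocked at collider W2 (neither it nor any descendant is in the conditioning set).
  P6: blocked at collider W2 (neither it nor any descendant is in the conditioning set).
  P7: blocked at collider W2 (neither it nor any descendant is in the conditioning set).
{W1, W3} does not satisfy the backdoor criterion.

No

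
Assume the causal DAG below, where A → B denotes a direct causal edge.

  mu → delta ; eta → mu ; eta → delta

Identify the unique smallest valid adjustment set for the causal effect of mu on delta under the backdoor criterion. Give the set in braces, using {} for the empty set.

{eta}

Variables eligible for adjustment (non-descendants of mu, excluding mu and delta): {eta}.
Backdoor paths from mu to delta:
  P1: mu <- eta -> delta
The empty set is not sufficient: P1 (mu <- eta -> delta) has no collider blocking it and no conditioned non-collider, so it is open.
Try {eta}:
  P1: blocked at fork node eta ∈ conditioning set.
{eta} contains no descendant of mu and blocks every backdoor path.
{eta} is the unique smallest valid adjustment set.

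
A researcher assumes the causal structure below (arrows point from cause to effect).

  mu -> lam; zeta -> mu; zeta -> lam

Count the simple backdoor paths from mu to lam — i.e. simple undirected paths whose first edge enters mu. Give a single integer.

1

A backdoor path from mu to lam is any simple undirected path whose first edge points into mu (i.e. leaves mu via a parent).
Parents of mu: {zeta}.
Enumerating:
  P1: mu <- zeta -> lam
That exhausts the simple backdoor paths. Count: 1.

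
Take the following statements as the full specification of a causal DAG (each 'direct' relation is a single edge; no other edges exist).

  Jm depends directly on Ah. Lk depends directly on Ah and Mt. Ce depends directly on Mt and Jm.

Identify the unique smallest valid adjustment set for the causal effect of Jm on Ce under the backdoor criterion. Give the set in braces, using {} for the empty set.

Variables eligible for adjustment (non-descendants of Jm, excluding Jm and Ce): {Ah, Lk, Mt}.
Backdoor paths from Jm to Ce:
  P1: Jm <- Ah -> Lk <- Mt -> Ce
Each backdoor path contains an unconditioned collider, so every path is already blocked with the empty conditioning set:
  P1: blocked at collider Lk (neither it nor any descendant is in the conditioning set).
The empty set is therefore the unique smallest valid set.

{}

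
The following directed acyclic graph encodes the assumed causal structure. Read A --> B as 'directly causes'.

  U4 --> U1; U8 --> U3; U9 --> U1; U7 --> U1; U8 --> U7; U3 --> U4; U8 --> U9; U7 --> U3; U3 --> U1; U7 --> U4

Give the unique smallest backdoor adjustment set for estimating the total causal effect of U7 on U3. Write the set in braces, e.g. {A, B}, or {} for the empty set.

Variables eligible for adjustment (non-descendants of U7, excluding U7 and U3): {U8, U9}.
Backdoor paths from U7 to U3:
  P1: U7 <- U8 -> U9 -> U1 <- U3
  P2: U7 <- U8 -> U9 -> U1 <- U4 <- U3
  P3: U7 <- U8 -> U3
The empty set is not sufficient: P3 (U7 <- U8 -> U3) has no collider blocking it and no conditioned non-collider, so it is open.
Try {U8}:
  P1: blocked at fork node U8 ∈ conditioning set.
  P2: blocked at fork node U8 ∈ conditioning set.
  P3: blocked at fork node U8 ∈ conditioning set.
{U8} contains no descendant of U7 and blocks every backdoor path.
No other singleton works — e.g. {U9} leaves P3 open — so {U8} is the unique smallest valid adjustment set.

{U8}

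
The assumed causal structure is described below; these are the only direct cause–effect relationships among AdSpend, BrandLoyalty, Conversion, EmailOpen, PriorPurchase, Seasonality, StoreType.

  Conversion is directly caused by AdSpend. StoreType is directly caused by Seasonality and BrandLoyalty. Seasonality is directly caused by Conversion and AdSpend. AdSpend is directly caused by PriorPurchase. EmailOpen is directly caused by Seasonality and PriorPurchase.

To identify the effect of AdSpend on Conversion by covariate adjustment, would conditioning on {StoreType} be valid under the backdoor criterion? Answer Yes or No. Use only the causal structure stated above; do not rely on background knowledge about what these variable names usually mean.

Backdoor paths from AdSpend to Conversion (paths whose first edge points into AdSpend):
  P1: AdSpend <- PriorPurchase -> EmailOpen <- Seasonality <- Conversion
Condition 1 (no descendant of AdSpend in the set): FAILS — StoreType is a descendant of AdSpend.
Condition 2 (every backdoor path blocked by {StoreType}):
  P1: blocked at collider EmailOpen (neither it nor any descendant is in the conditioning set).
{StoreType} does not satisfy the backdoor criterion.

No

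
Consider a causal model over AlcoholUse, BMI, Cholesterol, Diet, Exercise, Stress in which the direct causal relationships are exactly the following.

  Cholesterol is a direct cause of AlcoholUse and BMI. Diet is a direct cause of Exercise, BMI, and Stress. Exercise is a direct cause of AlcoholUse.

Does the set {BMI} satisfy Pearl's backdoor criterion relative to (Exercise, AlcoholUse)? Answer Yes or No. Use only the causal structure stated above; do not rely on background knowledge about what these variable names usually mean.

No

Backdoor paths from Exercise to AlcoholUse (paths whose first edge points into Exercise):
  P1: Exercise <- Diet -> BMI <- Cholesterol -> AlcoholUse
Condition 1 (no descendant of Exercise in the set): holds — descendants of Exercise are {AlcoholUse}; none are in {BMI}.
Condition 2 (every backdoor path blocked by {BMI}):
  P1: open — collider(s) BMI are conditioned on (or have a conditioned descendant) and no non-collider on the path is in the set.
{BMI} does not satisfy the backdoor criterion.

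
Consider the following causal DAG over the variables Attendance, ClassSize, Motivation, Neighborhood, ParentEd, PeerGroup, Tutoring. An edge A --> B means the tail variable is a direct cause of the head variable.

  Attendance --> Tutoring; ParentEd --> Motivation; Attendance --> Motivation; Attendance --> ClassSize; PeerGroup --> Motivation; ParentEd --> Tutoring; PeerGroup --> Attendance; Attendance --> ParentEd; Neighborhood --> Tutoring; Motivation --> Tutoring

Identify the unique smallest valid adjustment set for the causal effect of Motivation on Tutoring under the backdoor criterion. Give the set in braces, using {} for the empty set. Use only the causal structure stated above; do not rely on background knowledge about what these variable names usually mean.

{Attendance, ParentEd}

Variables eligible for adjustment (non-descendants of Motivation, excluding Motivation and Tutoring): {Attendance, ClassSize, Neighborhood, ParentEd, PeerGroup}.
Backdoor paths from Motivation to Tutoring:
  P1: Motivation <- PeerGroup -> Attendance -> ParentEd -> Tutoring
  P2: Motivation <- PeerGroup -> Attendance -> Tutoring
  P3: Motivation <- Attendance -> ParentEd -> Tutoring
  P4: Motivation <- Attendance -> Tutoring
  P5: Motivation <- ParentEd <- Attendance -> Tutoring
  P6: Motivation <- ParentEd -> Tutoring
The empty set is not sufficient: P1 (Motivation <- PeerGroup -> Attendance -> ParentEd -> Tutoring) has no collider blocking it and no conditioned non-collider, so it is open.
Try {Attendance, ParentEd}:
  P1: blocked at chain node Attendance ∈ conditioning set.
  P2: blocked at chain node Attendance ∈ conditioning set.
  P3: blocked at fork node Attendance ∈ conditioning set.
  P4: blocked at fork node Attendance ∈ conditioning set.
  P5: blocked at chain node ParentEd ∈ conditioning set.
  P6: blocked at fork node ParentEd ∈ conditioning set.
{Attendance, ParentEd} contains no descendant of Motivation and blocks every backdoor path.
Every element of {Attendance, ParentEd} is needed (dropping Attendance leaves P2 open; dropping ParentEd leaves P6 open), so no proper subset is valid.
Among all size-2 subsets of the eligible variables, only {Attendance, ParentEd} blocks every backdoor path, so it is the unique smallest valid adjustment set.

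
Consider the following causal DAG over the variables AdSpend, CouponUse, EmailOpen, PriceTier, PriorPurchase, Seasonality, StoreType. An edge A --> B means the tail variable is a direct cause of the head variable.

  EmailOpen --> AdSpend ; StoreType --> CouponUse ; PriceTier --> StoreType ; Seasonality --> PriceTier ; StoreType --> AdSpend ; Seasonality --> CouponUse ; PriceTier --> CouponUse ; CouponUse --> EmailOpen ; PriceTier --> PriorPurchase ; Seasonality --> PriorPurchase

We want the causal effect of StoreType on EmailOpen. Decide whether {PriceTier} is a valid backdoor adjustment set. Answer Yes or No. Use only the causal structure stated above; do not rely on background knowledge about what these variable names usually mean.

Yes

Backdoor paths from StoreType to EmailOpen (paths whose first edge points into StoreType):
  P1: StoreType <- PriceTier <- Seasonality -> CouponUse -> EmailOpen
  P2: StoreType <- PriceTier -> PriorPurchase <- Seasonality -> CouponUse -> EmailOpen
  P3: StoreType <- PriceTier -> CouponUse -> EmailOpen
Condition 1 (no descendant of StoreType in the set): holds — descendants of StoreType are {AdSpend, CouponUse, EmailOpen}; none are in {PriceTier}.
Condition 2 (every backdoor path blocked by {PriceTier}):
  P1: blocked at chain node PriceTier ∈ conditioning set.
  P2: blocked at fork node PriceTier ∈ conditioning set.
  P3: blocked at fork node PriceTier ∈ conditioning set.
{PriceTier} satisfies the backdoor criterion.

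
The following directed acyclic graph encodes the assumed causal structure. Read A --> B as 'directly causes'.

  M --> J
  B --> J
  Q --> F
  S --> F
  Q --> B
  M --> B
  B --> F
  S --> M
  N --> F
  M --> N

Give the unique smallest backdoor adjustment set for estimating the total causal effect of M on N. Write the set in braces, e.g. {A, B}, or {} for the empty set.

Variables eligible for adjustment (non-descendants of M, excluding M and N): {Q, S}.
Backdoor paths from M to N:
  P1: M <- S -> F <- N
Each backdoor path contains an unconditioned collider, so every path is already blocked with the empty conditioning set:
  P1: blocked at collider F (neither it nor any descendant is in the conditioning set).
The empty set is therefore the unique smallest valid set.

{}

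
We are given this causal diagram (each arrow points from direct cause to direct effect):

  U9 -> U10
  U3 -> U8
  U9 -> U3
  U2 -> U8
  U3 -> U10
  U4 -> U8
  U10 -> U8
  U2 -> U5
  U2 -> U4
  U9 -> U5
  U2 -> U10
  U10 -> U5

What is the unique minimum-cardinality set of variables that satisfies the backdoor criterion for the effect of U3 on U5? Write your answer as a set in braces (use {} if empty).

{U9}

Variables eligible for adjustment (non-descendants of U3, excluding U3 and U5): {U2, U4, U9}.
Backdoor paths from U3 to U5:
  P1: U3 <- U9 -> U10 <- U2 -> U5
  P2: U3 <- U9 -> U10 -> U5
  P3: U3 <- U9 -> U10 -> U8 <- U2 -> U5
  P4: U3 <- U9 -> U10 -> U8 <- U4 <- U2 -> U5
  P5: U3 <- U9 -> U5
The empty set is not sufficient: P2 (U3 <- U9 -> U10 -> U5) has no collider blocking it and no conditioned non-collider, so it is open.
Try {U9}:
  P1: blocked at fork node U9 ∈ conditioning set.
  P2: blocked at fork node U9 ∈ conditioning set.
  P3: blocked at fork node U9 ∈ conditioning set.
  P4: blocked at fork node U9 ∈ conditioning set.
  P5: blocked at fork node U9 ∈ conditioning set.
{U9} contains no descendant of U3 and blocks every backdoor path.
No other singleton works — e.g. {U2} leaves P2 open — so {U9} is the unique smallest valid adjustment set.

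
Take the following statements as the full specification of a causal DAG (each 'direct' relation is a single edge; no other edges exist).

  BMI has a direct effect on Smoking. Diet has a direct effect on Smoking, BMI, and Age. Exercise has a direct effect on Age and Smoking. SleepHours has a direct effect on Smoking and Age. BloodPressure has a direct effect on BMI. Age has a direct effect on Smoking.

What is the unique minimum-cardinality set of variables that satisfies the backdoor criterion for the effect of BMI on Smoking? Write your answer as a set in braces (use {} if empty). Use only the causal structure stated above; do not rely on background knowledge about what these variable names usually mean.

{Diet}

Variables eligible for adjustment (non-descendants of BMI, excluding BMI and Smoking): {Age, BloodPressure, Diet, Exercise, SleepHours}.
Backdoor paths from BMI to Smoking:
  P1: BMI <- Diet -> Age <- SleepHours -> Smoking
  P2: BMI <- Diet -> Age <- Exercise -> Smoking
  P3: BMI <- Diet -> Age -> Smoking
  P4: BMI <- Diet -> Smoking
The empty set is not sufficient: P3 (BMI <- Diet -> Age -> Smoking) has no collider blocking it and no conditioned non-collider, so it is open.
Try {Diet}:
  P1: blocked at fork node Diet ∈ conditioning set.
  P2: blocked at fork node Diet ∈ conditioning set.
  P3: blocked at fork node Diet ∈ conditioning set.
  P4: blocked at fork node Diet ∈ conditioning set.
{Diet} contains no descendant of BMI and blocks every backdoor path.
No other singleton works — e.g. {BloodPressure} leaves P3 open — so {Diet} is the unique smallest valid adjustment set.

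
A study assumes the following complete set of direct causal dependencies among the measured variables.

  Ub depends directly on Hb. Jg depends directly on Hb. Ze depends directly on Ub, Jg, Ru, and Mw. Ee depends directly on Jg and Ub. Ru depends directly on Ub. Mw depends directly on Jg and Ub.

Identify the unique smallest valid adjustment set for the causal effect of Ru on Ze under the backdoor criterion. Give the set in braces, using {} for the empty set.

Variables eligible for adjustment (non-descendants of Ru, excluding Ru and Ze): {Ee, Hb, Jg, Mw, Ub}.
Backdoor paths from Ru to Ze:
  P1: Ru <- Ub <- Hb -> Jg -> Mw -> Ze
  P2: Ru <- Ub <- Hb -> Jg -> Ze
  P3: Ru <- Ub -> Ee <- Jg -> Mw -> Ze
  P4: Ru <- Ub -> Ee <- Jg -> Ze
  P5: Ru <- Ub -> Mw <- Jg -> Ze
  P6: Ru <- Ub -> Mw -> Ze
  P7: Ru <- Ub -> Ze
The empty set is not sufficient: P1 (Ru <- Ub <- Hb -> Jg -> Mw -> Ze) has no collider blocking it and no conditioned non-collider, so it is open.
Try {Ub}:
  P1: blocked at chain node Ub ∈ conditioning set.
  P2: blocked at chain node Ub ∈ conditioning set.
  P3: blocked at fork node Ub ∈ conditioning set.
  P4: blocked at fork node Ub ∈ conditioning set.
  P5: blocked at fork node Ub ∈ conditioning set.
  P6: blocked at fork node Ub ∈ conditioning set.
  P7: blocked at fork node Ub ∈ conditioning set.
{Ub} contains no descendant of Ru and blocks every backdoor path.
No other singleton works — e.g. {Hb} leaves P6 open — so {Ub} is the unique smallest valid adjustment set.

{Ub}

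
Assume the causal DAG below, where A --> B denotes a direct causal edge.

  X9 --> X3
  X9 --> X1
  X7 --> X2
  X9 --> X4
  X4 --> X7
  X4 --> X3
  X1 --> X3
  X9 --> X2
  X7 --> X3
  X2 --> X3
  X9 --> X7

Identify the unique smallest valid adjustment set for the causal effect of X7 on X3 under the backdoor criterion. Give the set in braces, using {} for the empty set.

Variables eligible for adjustment (non-descendants of X7, excluding X7 and X3): {X1, X4, X9}.
Backdoor paths from X7 to X3:
  P1: X7 <- X9 -> X4 -> X3
  P2: X7 <- X9 -> X2 -> X3
  P3: X7 <- X9 -> X1 -> X3
  P4: X7 <- X9 -> X3
  P5: X7 <- X4 <- X9 -> X2 -> X3
  P6: X7 <- X4 <- X9 -> X1 -> X3
  P7: X7 <- X4 <- X9 -> X3
  P8: X7 <- X4 -> X3
The empty set is not sufficient: P1 (X7 <- X9 -> X4 -> X3) has no collider blocking it and no conditioned non-collider, so it is open.
Try {X4, X9}:
  P1: blocked at fork node X9 ∈ conditioning set.
  P2: blocked at fork node X9 ∈ conditioning set.
  P3: blocked at fork node X9 ∈ conditioning set.
  P4: blocked at fork node X9 ∈ conditioning set.
  P5: blocked at chain node X4 ∈ conditioning set.
  P6: blocked at chain node X4 ∈ conditioning set.
  P7: blocked at chain node X4 ∈ conditioning set.
  P8: blocked at fork node X4 ∈ conditioning set.
{X4, X9} contains no descendant of X7 and blocks every backdoor path.
Every element of {X4, X9} is needed (dropping X4 leaves P8 open; dropping X9 leaves P2 open), so no proper subset is valid.
Among all size-2 subsets of the eligible variables, only {X4, X9} blocks every backdoor path, so it is the unique smallest valid adjustment set.

{X4, X9}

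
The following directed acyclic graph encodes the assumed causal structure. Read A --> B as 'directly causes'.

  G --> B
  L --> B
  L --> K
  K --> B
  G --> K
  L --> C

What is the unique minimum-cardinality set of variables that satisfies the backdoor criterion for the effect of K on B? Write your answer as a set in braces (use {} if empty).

Variables eligible for adjustment (non-descendants of K, excluding K and B): {C, G, L}.
Backdoor paths from K to B:
  P1: K <- G -> B
  P2: K <- L -> B
The empty set is not sufficient: P1 (K <- G -> B) has no collider blocking it and no conditioned non-collider, so it is open.
Try {G, L}:
  P1: blocked at fork node G ∈ conditioning set.
  P2: blocked at fork node L ∈ conditioning set.
{G, L} contains no descendant of K and blocks every backdoor path.
Every element of {G, L} is needed (dropping G leaves P1 open; dropping L leaves P2 open), so no proper subset is valid.
Among all size-2 subsets of the eligible variables, only {G, L} blocks every backdoor path, so it is the unique smallest valid adjustment set.

{G, L}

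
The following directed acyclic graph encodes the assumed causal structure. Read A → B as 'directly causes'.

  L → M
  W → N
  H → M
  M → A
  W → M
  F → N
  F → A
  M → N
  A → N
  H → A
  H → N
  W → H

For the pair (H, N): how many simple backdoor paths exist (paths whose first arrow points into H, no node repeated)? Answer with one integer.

A backdoor path from H to N is any simple undirected path whose first edge points into H (i.e. leaves H via a parent).
Parents of H: {W}.
Enumerating:
  P1: H <- W -> M -> A <- F -> N
  P2: H <- W -> M -> A -> N
  P3: H <- W -> M -> N
  P4: H <- W -> N
That exhausts the simple backdoor paths. Count: 4.

4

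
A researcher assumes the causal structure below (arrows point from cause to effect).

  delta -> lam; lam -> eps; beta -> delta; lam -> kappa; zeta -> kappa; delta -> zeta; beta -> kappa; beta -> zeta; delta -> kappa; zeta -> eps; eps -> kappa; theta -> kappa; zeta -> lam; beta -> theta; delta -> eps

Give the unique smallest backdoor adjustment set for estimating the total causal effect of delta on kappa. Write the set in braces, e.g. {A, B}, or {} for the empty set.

Variables eligible for adjustment (non-descendants of delta, excluding delta and kappa): {beta, theta}.
Backdoor paths from delta to kappa:
  P1: delta <- beta -> theta -> kappa
  P2: delta <- beta -> zeta -> lam -> eps -> kappa
  P3: delta <- beta -> zeta -> lam -> kappa
  P4: delta <- beta -> zeta -> eps <- lam -> kappa
  P5: delta <- beta -> zeta -> eps -> kappa
  P6: delta <- beta -> zeta -> kappa
  P7: delta <- beta -> kappa
The empty set is not sufficient: P1 (delta <- beta -> theta -> kappa) has no collider blocking it and no conditioned non-collider, so it is open.
Try {beta}:
  P1: blocked at fork node beta ∈ conditioning set.
  P2: blocked at fork node beta ∈ conditioning set.
  P3: blocked at fork node beta ∈ conditioning set.
  P4: blocked at fork node beta ∈ conditioning set.
  P5: blocked at fork node beta ∈ conditioning set.
  P6: blocked at fork node beta ∈ conditioning set.
  P7: blocked at fork node beta ∈ conditioning set.
{beta} contains no descendant of delta and blocks every backdoor path.
No other singleton works — e.g. {theta} leaves P2 open — so {beta} is the unique smallest valid adjustment set.

{beta}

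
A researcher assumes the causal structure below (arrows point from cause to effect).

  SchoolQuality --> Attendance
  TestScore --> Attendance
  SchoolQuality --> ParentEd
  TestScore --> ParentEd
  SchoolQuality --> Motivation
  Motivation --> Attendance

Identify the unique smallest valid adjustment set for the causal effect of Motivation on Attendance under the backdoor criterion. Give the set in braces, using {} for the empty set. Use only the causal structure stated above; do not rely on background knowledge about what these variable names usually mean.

Variables eligible for adjustment (non-descendants of Motivation, excluding Motivation and Attendance): {ParentEd, SchoolQuality, TestScore}.
Backdoor paths from Motivation to Attendance:
  P1: Motivation <- SchoolQuality -> ParentEd <- TestScore -> Attendance
  P2: Motivation <- SchoolQuality -> Attendance
The empty set is not sufficient: P2 (Motivation <- SchoolQuality -> Attendance) has no collider blocking it and no conditioned non-collider, so it is open.
Try {SchoolQuality}:
  P1: blocked at fork node SchoolQuality ∈ conditioning set.
  P2: blocked at fork node SchoolQuality ∈ conditioning set.
{SchoolQuality} contains no descendant of Motivation and blocks every backdoor path.
No other singleton works — e.g. {TestScore} leaves P2 open — so {SchoolQuality} is the unique smallest valid adjustment set.

{SchoolQuality}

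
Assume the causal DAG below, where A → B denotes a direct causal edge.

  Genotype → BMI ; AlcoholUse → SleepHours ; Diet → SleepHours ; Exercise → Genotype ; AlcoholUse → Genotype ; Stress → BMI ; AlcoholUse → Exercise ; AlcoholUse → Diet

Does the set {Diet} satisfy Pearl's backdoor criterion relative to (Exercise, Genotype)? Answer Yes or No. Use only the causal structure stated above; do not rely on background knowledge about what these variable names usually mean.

Backdoor paths from Exercise to Genotype (paths whose first edge points into Exercise):
  P1: Exercise <- AlcoholUse -> Genotype
Condition 1 (no descendant of Exercise in the set): holds — descendants of Exercise are {BMI, Genotype}; none are in {Diet}.
Condition 2 (every backdoor path blocked by {Diet}):
  P1: open — no interior node is in the conditioning set.
{Diet} does not satisfy the backdoor criterion.

No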